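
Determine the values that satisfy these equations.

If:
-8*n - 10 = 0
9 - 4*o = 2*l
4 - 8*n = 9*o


Then:
l = 25/18
n = -5/4
o = 14/9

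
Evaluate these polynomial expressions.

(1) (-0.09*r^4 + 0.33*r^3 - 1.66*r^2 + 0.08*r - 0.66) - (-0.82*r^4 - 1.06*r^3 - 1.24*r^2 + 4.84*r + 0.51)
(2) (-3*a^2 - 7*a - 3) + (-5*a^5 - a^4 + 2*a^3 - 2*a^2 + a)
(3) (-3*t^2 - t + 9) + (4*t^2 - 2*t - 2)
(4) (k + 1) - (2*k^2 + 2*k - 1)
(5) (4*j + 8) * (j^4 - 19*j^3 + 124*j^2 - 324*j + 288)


(1) = 0.73*r^4 + 1.39*r^3 - 0.42*r^2 - 4.76*r - 1.17
(2) = -5*a^5 - a^4 + 2*a^3 - 5*a^2 - 6*a - 3
(3) = t^2 - 3*t + 7
(4) = -2*k^2 - k + 2
(5) = 4*j^5 - 68*j^4 + 344*j^3 - 304*j^2 - 1440*j + 2304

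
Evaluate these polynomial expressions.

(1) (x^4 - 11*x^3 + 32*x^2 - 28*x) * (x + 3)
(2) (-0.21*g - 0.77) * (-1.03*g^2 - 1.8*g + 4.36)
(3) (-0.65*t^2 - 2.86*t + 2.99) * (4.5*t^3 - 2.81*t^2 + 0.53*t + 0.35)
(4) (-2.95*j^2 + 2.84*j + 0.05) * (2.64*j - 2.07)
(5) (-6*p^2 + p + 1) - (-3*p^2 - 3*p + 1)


(1) = x^5 - 8*x^4 - x^3 + 68*x^2 - 84*x
(2) = 0.2163*g^3 + 1.1711*g^2 + 0.4704*g - 3.3572
(3) = -2.925*t^5 - 11.0435*t^4 + 21.1471*t^3 - 10.1452*t^2 + 0.5837*t + 1.0465
(4) = -7.788*j^3 + 13.6041*j^2 - 5.7468*j - 0.1035
(5) = -3*p^2 + 4*p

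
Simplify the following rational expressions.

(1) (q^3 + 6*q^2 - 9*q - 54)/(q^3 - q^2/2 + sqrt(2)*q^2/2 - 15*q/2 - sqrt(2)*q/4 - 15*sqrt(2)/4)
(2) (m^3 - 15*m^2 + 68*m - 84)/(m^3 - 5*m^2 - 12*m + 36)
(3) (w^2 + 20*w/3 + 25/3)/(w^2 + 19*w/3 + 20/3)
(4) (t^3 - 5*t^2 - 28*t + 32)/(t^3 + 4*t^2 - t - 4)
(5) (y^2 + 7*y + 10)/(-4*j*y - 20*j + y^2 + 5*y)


(1) = (4*q^2 + 36*q + 72)/(4*q^2 + q*(2*sqrt(2) + 10) + 5*sqrt(2))
(2) = (m - 7)/(m + 3)
(3) = (3*w + 5)/(3*w + 4)
(4) = (t - 8)/(t + 1)
(5) = (y + 2)/(-4*j + y)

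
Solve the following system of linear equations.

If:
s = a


Then:
a = s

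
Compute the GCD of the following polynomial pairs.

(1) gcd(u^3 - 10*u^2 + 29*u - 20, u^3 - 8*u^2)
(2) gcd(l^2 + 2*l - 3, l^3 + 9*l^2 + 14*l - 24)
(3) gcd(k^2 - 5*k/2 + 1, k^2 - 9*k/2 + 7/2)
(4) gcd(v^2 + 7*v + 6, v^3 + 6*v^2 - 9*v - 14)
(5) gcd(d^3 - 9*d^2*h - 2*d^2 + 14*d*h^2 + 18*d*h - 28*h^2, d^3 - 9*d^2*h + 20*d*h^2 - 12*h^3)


(1) = 1
(2) = gcd((l - 1)*(l + 3), (l - 1)*(l + 4)*(l + 6)) = l - 1
(3) = 1
(4) = gcd((v + 1)*(v + 6), (v - 2)*(v + 1)*(v + 7)) = v + 1
(5) = d - 2*h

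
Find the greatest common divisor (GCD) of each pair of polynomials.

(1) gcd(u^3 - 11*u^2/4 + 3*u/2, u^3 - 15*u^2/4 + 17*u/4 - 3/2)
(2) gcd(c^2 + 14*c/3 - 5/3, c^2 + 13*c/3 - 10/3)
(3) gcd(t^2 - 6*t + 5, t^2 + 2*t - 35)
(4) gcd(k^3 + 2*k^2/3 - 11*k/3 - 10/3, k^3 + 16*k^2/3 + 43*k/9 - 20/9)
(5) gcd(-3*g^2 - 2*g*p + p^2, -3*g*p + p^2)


(1) = gcd(u*(u - 2)*(u - 3/4), (u - 2)*(u - 1)*(u - 3/4)) = u^2 - 11*u/4 + 3/2
(2) = gcd((c - 1/3)*(c + 5), (c - 2/3)*(c + 5)) = c + 5
(3) = t - 5
(4) = gcd((k - 2)*(k + 1)*(k + 5/3), (k - 1/3)*(k + 5/3)*(k + 4)) = k + 5/3
(5) = -3*g + p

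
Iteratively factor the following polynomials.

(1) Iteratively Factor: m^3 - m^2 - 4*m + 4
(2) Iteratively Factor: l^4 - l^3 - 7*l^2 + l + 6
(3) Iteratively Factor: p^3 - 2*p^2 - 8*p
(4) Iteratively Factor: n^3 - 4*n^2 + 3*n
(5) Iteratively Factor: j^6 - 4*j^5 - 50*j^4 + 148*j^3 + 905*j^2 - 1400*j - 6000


(1) = (m - 2)*(m^2 + m - 2) = (m - 2)*(m - 1)*(m + 2)
(2) = (l - 3)*(l^3 + 2*l^2 - l - 2) = (l - 3)*(l + 2)*(l^2 - 1) = (l - 3)*(l - 1)*(l + 2)*(l + 1)
(3) = (p - 4)*(p^2 + 2*p) = p*(p - 4)*(p + 2)
(4) = (n)*(n^2 - 4*n + 3) = n*(n - 3)*(n - 1)
(5) = (j - 5)*(j^5 + j^4 - 45*j^3 - 77*j^2 + 520*j + 1200) = (j - 5)^2*(j^4 + 6*j^3 - 15*j^2 - 152*j - 240) = (j - 5)^3*(j^3 + 11*j^2 + 40*j + 48) = (j - 5)^3*(j + 4)*(j^2 + 7*j + 12) = (j - 5)^3*(j + 4)^2*(j + 3)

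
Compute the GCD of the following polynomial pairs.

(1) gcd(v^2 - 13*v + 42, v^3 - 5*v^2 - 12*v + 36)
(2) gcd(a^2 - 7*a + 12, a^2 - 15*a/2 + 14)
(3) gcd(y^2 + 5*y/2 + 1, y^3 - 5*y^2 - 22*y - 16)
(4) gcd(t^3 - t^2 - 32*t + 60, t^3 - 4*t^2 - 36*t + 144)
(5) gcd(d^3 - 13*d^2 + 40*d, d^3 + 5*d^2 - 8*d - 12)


(1) = gcd((v - 7)*(v - 6), (v - 6)*(v - 2)*(v + 3)) = v - 6
(2) = gcd((a - 4)*(a - 3), (a - 4)*(a - 7/2)) = a - 4
(3) = y + 2
(4) = t + 6
(5) = 1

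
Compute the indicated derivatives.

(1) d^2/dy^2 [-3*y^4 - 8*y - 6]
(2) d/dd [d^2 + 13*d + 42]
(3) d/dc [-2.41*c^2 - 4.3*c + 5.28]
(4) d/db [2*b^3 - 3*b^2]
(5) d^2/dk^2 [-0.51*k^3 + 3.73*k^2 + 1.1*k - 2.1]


(1) = -36*y^2
(2) = 2*d + 13
(3) = -4.82*c - 4.3
(4) = 6*b*(b - 1)
(5) = 7.46 - 3.06*k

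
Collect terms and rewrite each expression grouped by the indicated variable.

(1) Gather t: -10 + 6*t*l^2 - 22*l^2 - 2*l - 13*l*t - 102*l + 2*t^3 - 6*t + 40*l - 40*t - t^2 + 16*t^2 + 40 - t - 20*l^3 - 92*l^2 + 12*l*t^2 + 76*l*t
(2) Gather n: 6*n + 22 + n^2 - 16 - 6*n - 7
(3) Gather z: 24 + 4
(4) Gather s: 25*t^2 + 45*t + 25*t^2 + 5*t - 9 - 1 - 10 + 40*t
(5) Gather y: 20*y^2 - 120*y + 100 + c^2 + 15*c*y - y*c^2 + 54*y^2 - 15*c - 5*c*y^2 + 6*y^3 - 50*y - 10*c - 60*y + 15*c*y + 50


(1) = -20*l^3 - 114*l^2 - 64*l + 2*t^3 + t^2*(12*l + 15) + t*(6*l^2 + 63*l - 47) + 30
(2) = n^2 - 1
(3) = 28
(4) = 50*t^2 + 90*t - 20
(5) = c^2 - 25*c + 6*y^3 + y^2*(74 - 5*c) + y*(-c^2 + 30*c - 230) + 150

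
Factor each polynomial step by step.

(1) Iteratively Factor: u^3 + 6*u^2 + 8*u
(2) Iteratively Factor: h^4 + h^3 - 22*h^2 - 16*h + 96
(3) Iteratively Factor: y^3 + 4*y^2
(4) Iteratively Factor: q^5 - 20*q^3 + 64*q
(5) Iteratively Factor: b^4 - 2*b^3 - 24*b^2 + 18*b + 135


(1) = (u + 2)*(u^2 + 4*u) = (u + 2)*(u + 4)*(u)
(2) = (h + 3)*(h^3 - 2*h^2 - 16*h + 32) = (h - 2)*(h + 3)*(h^2 - 16) = (h - 2)*(h + 3)*(h + 4)*(h - 4)
(3) = (y + 4)*(y^2) = y*(y + 4)*(y)
(4) = (q - 2)*(q^4 + 2*q^3 - 16*q^2 - 32*q) = (q - 4)*(q - 2)*(q^3 + 6*q^2 + 8*q) = (q - 4)*(q - 2)*(q + 4)*(q^2 + 2*q) = q*(q - 4)*(q - 2)*(q + 4)*(q + 2)
(5) = (b - 5)*(b^3 + 3*b^2 - 9*b - 27) = (b - 5)*(b - 3)*(b^2 + 6*b + 9) = (b - 5)*(b - 3)*(b + 3)*(b + 3)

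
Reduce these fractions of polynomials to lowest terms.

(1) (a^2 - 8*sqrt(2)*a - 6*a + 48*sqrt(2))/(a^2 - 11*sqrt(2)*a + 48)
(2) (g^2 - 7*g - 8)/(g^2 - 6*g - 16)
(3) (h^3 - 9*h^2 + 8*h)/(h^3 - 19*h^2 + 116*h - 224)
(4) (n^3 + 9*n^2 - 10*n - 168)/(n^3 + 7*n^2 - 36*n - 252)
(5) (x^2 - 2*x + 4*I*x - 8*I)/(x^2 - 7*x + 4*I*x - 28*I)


(1) = (a - 6)/(a - 3*sqrt(2))
(2) = (g + 1)/(g + 2)
(3) = (h^2 - h)/(h^2 - 11*h + 28)
(4) = (n - 4)/(n - 6)
(5) = (x - 2)/(x - 7)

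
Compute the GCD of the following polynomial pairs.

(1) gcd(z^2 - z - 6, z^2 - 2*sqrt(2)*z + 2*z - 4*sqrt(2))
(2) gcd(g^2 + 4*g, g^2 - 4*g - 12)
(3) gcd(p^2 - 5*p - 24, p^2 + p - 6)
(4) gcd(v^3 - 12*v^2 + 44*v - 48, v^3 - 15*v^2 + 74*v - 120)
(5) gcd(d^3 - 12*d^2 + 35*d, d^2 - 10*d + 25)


(1) = z + 2
(2) = gcd(g*(g + 4), (g - 6)*(g + 2)) = 1
(3) = p + 3
(4) = gcd((v - 6)*(v - 4)*(v - 2), (v - 6)*(v - 5)*(v - 4)) = v^2 - 10*v + 24
(5) = gcd(d*(d - 7)*(d - 5), (d - 5)^2) = d - 5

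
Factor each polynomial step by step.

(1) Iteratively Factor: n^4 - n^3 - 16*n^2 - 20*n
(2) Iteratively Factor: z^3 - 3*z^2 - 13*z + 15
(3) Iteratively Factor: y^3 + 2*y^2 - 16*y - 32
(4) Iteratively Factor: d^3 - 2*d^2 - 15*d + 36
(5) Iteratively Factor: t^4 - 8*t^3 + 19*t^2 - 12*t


(1) = (n - 5)*(n^3 + 4*n^2 + 4*n) = (n - 5)*(n + 2)*(n^2 + 2*n) = (n - 5)*(n + 2)^2*(n)
(2) = (z + 3)*(z^2 - 6*z + 5) = (z - 1)*(z + 3)*(z - 5)
(3) = (y + 2)*(y^2 - 16) = (y - 4)*(y + 2)*(y + 4)
(4) = (d + 4)*(d^2 - 6*d + 9) = (d - 3)*(d + 4)*(d - 3)
(5) = (t - 3)*(t^3 - 5*t^2 + 4*t) = (t - 3)*(t - 1)*(t^2 - 4*t) = t*(t - 3)*(t - 1)*(t - 4)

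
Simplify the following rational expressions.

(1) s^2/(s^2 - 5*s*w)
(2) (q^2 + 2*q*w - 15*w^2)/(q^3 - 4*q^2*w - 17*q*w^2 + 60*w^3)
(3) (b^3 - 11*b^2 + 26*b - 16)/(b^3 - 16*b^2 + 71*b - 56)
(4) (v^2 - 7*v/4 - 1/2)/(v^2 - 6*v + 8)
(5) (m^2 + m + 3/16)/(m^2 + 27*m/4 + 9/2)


(1) = s/(s - 5*w)
(2) = (q + 5*w)/(q^2 - q*w - 20*w^2)
(3) = (b - 2)/(b - 7)
(4) = (4*v + 1)/(4*v - 16)
(5) = (4*m + 1)/(4*m + 24)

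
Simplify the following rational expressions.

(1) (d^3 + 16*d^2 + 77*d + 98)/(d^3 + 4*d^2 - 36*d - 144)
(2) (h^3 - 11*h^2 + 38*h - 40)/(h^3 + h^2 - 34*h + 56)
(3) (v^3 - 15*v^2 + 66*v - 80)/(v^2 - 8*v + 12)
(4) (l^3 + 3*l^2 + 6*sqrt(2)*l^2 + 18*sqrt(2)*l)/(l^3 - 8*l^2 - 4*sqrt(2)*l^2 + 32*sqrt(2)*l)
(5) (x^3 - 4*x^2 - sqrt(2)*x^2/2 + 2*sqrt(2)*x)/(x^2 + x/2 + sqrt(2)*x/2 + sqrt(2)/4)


(1) = (d^3 + 16*d^2 + 77*d + 98)/(d^3 + 4*d^2 - 36*d - 144)
(2) = (h - 5)/(h + 7)
(3) = (v^2 - 13*v + 40)/(v - 6)
(4) = (l^2 + l*(3 + 6*sqrt(2)) + 18*sqrt(2))/(l^2 + l*(-8 - 4*sqrt(2)) + 32*sqrt(2))
(5) = (8*x^3 + x^2*(-32 - 4*sqrt(2)) + 16*sqrt(2)*x)/(8*x^2 + x*(4 + 4*sqrt(2)) + 2*sqrt(2))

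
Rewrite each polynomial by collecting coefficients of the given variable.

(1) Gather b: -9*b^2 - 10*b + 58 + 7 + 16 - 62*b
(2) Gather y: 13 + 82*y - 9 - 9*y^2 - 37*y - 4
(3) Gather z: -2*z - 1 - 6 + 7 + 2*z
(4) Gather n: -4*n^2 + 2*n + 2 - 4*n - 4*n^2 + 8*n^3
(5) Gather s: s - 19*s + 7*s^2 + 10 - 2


(1) = -9*b^2 - 72*b + 81
(2) = -9*y^2 + 45*y
(3) = 0
(4) = 8*n^3 - 8*n^2 - 2*n + 2
(5) = 7*s^2 - 18*s + 8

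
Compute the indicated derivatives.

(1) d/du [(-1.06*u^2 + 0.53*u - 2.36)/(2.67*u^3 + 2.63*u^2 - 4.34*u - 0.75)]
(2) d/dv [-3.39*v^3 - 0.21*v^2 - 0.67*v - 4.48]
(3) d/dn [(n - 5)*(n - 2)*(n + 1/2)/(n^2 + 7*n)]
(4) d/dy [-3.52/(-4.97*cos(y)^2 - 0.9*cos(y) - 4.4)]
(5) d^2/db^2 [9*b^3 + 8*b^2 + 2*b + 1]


(1) = (2.8302*u^4 - 2.8302*u^3 + 22.1101*u^2 + 14.0036*u - 10.6399)/(7.1289*u^6 + 14.0442*u^5 - 16.2587*u^4 - 26.8334*u^3 + 14.8906*u^2 + 6.51*u + 0.5625)
(2) = -10.17*v^2 - 0.42*v - 0.67
(3) = (n^4 + 14*n^3 - 52*n^2 - 10*n - 35)/(n^2*(n^2 + 14*n + 49))
(4) = (34.9888*cos(y) + 3.168)*sin(y)/(4.97*cos(y)^2 + 0.9*cos(y) + 4.4)^2
(5) = 54*b + 16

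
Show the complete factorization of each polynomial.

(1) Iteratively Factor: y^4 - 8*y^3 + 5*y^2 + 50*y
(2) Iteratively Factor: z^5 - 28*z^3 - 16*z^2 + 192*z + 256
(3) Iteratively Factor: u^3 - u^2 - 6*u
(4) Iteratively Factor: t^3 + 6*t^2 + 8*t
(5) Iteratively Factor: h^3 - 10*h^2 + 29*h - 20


(1) = (y - 5)*(y^3 - 3*y^2 - 10*y) = (y - 5)^2*(y^2 + 2*y) = y*(y - 5)^2*(y + 2)
(2) = (z + 4)*(z^4 - 4*z^3 - 12*z^2 + 32*z + 64) = (z + 2)*(z + 4)*(z^3 - 6*z^2 + 32) = (z - 4)*(z + 2)*(z + 4)*(z^2 - 2*z - 8) = (z - 4)^2*(z + 2)*(z + 4)*(z + 2)
(3) = (u)*(u^2 - u - 6) = u*(u + 2)*(u - 3)
(4) = (t + 4)*(t^2 + 2*t) = t*(t + 4)*(t + 2)
(5) = (h - 5)*(h^2 - 5*h + 4) = (h - 5)*(h - 4)*(h - 1)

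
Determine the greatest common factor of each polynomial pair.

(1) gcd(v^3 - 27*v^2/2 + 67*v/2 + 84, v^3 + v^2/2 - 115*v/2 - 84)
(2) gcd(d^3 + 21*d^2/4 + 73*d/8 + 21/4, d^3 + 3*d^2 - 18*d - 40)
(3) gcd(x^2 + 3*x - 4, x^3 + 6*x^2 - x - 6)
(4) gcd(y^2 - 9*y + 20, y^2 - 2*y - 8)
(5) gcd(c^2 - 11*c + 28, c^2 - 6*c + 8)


(1) = gcd((v - 8)*(v - 7)*(v + 3/2), (v - 8)*(v + 3/2)*(v + 7)) = v^2 - 13*v/2 - 12
(2) = d + 2
(3) = x - 1
(4) = y - 4
(5) = gcd((c - 7)*(c - 4), (c - 4)*(c - 2)) = c - 4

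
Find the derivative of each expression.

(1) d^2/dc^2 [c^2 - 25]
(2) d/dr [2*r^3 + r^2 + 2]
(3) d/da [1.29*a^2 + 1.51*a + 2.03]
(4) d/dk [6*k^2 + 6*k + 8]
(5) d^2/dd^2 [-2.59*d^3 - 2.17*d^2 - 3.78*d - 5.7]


(1) = 2
(2) = 2*r*(3*r + 1)
(3) = 2.58*a + 1.51
(4) = 12*k + 6
(5) = -15.54*d - 4.34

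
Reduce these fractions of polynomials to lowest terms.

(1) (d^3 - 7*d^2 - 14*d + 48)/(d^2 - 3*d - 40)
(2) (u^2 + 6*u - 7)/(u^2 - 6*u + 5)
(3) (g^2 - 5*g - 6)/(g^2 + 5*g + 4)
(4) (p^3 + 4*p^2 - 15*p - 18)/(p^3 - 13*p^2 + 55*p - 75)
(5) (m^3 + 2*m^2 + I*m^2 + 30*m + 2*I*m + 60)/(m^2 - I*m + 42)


(1) = (d^2 + d - 6)/(d + 5)
(2) = (u + 7)/(u - 5)
(3) = (g - 6)/(g + 4)
(4) = (p^2 + 7*p + 6)/(p^2 - 10*p + 25)
(5) = (m^2 + m*(2 - 5*I) - 10*I)/(m - 7*I)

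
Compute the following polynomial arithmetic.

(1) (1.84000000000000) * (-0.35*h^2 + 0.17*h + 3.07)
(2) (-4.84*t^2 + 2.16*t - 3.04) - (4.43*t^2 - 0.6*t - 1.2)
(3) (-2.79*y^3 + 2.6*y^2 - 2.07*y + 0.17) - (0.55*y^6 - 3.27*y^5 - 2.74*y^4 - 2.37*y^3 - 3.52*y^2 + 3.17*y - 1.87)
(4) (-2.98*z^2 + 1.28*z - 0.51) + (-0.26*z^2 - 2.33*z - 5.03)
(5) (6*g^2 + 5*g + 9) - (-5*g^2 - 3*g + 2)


(1) = -0.644*h^2 + 0.3128*h + 5.6488
(2) = -9.27*t^2 + 2.76*t - 1.84
(3) = -0.55*y^6 + 3.27*y^5 + 2.74*y^4 - 0.42*y^3 + 6.12*y^2 - 5.24*y + 2.04
(4) = -3.24*z^2 - 1.05*z - 5.54
(5) = 11*g^2 + 8*g + 7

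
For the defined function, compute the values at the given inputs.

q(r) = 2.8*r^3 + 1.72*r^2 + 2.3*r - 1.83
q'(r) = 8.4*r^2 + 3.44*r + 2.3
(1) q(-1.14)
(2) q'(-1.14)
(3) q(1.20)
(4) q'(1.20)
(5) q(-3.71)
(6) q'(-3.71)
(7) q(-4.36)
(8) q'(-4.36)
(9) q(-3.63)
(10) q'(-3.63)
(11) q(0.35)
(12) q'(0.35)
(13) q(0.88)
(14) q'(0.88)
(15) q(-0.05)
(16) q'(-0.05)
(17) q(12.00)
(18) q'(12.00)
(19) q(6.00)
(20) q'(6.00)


(1) = -6.37
(2) = 9.30
(3) = 8.25
(4) = 18.52
(5) = -129.67
(6) = 105.16
(7) = -211.23
(8) = 146.98
(9) = -121.44
(10) = 100.50
(11) = -0.69
(12) = 4.53
(13) = 3.43
(14) = 11.83
(15) = -1.94
(16) = 2.15
(17) = 5111.85
(18) = 1253.18
(19) = 678.69
(20) = 325.34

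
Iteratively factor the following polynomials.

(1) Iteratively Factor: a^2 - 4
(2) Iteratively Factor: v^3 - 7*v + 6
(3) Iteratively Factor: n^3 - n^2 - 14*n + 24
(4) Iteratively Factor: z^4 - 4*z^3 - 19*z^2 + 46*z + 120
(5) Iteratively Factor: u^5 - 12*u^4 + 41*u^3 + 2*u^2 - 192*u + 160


(1) = (a - 2)*(a + 2)
(2) = (v - 1)*(v^2 + v - 6) = (v - 1)*(v + 3)*(v - 2)
(3) = (n - 3)*(n^2 + 2*n - 8) = (n - 3)*(n - 2)*(n + 4)
(4) = (z + 3)*(z^3 - 7*z^2 + 2*z + 40) = (z - 4)*(z + 3)*(z^2 - 3*z - 10) = (z - 5)*(z - 4)*(z + 3)*(z + 2)
(5) = (u + 2)*(u^4 - 14*u^3 + 69*u^2 - 136*u + 80) = (u - 5)*(u + 2)*(u^3 - 9*u^2 + 24*u - 16) = (u - 5)*(u - 4)*(u + 2)*(u^2 - 5*u + 4) = (u - 5)*(u - 4)^2*(u + 2)*(u - 1)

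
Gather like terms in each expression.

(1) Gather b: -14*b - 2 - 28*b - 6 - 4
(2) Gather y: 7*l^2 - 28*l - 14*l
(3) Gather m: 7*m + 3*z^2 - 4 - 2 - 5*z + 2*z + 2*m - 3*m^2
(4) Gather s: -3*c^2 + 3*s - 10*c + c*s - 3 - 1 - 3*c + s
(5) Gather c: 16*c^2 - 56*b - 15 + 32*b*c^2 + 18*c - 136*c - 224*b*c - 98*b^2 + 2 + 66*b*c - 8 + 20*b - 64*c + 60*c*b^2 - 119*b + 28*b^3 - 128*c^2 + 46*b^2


(1) = -42*b - 12
(2) = 7*l^2 - 42*l
(3) = -3*m^2 + 9*m + 3*z^2 - 3*z - 6
(4) = -3*c^2 - 13*c + s*(c + 4) - 4
(5) = 28*b^3 - 52*b^2 - 155*b + c^2*(32*b - 112) + c*(60*b^2 - 158*b - 182) - 21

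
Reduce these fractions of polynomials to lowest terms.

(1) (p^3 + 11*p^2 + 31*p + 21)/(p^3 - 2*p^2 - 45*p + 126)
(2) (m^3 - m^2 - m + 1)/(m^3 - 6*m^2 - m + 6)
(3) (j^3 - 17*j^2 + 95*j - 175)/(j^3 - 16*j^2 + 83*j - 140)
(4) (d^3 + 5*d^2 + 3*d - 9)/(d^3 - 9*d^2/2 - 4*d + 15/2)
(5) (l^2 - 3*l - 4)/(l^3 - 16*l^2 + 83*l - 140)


(1) = (p^2 + 4*p + 3)/(p^2 - 9*p + 18)
(2) = (m - 1)/(m - 6)
(3) = (j - 5)/(j - 4)
(4) = (2*d^2 + 12*d + 18)/(2*d^2 - 7*d - 15)
(5) = (l + 1)/(l^2 - 12*l + 35)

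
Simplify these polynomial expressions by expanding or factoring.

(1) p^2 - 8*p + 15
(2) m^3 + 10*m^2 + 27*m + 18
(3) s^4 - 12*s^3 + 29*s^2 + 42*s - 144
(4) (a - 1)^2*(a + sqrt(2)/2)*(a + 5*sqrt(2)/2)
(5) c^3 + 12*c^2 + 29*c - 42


(1) = (p - 5)*(p - 3)
(2) = (m + 1)*(m + 3)*(m + 6)
(3) = (s - 8)*(s - 3)^2*(s + 2)
(4) = a^4 - 2*a^3 + 3*sqrt(2)*a^3 - 6*sqrt(2)*a^2 + 7*a^2/2 - 5*a + 3*sqrt(2)*a + 5/2
(5) = (c - 1)*(c + 6)*(c + 7)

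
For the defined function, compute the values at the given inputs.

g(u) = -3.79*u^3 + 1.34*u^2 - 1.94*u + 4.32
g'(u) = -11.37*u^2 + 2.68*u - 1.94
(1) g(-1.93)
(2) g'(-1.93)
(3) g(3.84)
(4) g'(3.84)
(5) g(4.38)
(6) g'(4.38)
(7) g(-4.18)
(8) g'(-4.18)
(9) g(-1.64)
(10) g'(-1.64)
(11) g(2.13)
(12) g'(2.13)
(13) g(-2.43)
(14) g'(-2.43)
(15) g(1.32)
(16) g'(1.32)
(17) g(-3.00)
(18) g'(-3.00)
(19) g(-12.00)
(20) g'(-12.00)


(1) = 40.30
(2) = -49.46
(3) = -197.97
(4) = -159.31
(5) = -296.93
(6) = -208.33
(7) = 312.64
(8) = -211.80
(9) = 27.82
(10) = -36.92
(11) = -30.36
(12) = -47.82
(13) = 71.33
(14) = -75.59
(15) = -4.62
(16) = -18.21
(17) = 124.53
(18) = -112.31
(19) = 6769.68
(20) = -1671.38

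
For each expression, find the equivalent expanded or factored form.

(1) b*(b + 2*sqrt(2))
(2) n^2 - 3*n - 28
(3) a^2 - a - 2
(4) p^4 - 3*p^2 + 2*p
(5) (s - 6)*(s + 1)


(1) = b^2 + 2*sqrt(2)*b
(2) = (n - 7)*(n + 4)
(3) = (a - 2)*(a + 1)
(4) = p*(p - 1)^2*(p + 2)
(5) = s^2 - 5*s - 6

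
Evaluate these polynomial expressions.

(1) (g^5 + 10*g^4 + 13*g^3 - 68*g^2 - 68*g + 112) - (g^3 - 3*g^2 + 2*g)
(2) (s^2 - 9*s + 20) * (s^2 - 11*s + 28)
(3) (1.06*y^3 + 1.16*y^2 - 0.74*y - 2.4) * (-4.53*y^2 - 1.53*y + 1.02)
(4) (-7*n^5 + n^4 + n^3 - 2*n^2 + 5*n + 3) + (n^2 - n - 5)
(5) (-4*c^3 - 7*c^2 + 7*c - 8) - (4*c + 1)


(1) = g^5 + 10*g^4 + 12*g^3 - 65*g^2 - 70*g + 112
(2) = s^4 - 20*s^3 + 147*s^2 - 472*s + 560
(3) = -4.8018*y^5 - 6.8766*y^4 + 2.6586*y^3 + 13.1874*y^2 + 2.9172*y - 2.448
(4) = -7*n^5 + n^4 + n^3 - n^2 + 4*n - 2
(5) = -4*c^3 - 7*c^2 + 3*c - 9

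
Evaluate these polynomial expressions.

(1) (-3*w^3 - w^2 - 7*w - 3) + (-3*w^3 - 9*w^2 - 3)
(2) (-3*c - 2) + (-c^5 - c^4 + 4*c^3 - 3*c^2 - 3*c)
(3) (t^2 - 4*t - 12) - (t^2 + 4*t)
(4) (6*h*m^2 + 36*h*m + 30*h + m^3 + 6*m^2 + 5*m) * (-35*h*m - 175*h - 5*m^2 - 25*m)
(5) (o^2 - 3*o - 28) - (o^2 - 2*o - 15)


(1) = -6*w^3 - 10*w^2 - 7*w - 6
(2) = -c^5 - c^4 + 4*c^3 - 3*c^2 - 6*c - 2
(3) = -8*t - 12
(4) = -210*h^2*m^3 - 2310*h^2*m^2 - 7350*h^2*m - 5250*h^2 - 65*h*m^4 - 715*h*m^3 - 2275*h*m^2 - 1625*h*m - 5*m^5 - 55*m^4 - 175*m^3 - 125*m^2
(5) = -o - 13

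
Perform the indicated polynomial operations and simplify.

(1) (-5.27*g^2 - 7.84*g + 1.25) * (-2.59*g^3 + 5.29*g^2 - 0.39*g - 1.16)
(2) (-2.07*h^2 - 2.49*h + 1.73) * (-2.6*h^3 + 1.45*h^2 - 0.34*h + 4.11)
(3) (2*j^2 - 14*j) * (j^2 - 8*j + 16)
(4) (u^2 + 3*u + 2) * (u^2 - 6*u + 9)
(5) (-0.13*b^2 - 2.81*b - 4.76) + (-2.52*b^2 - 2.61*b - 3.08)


(1) = 13.6493*g^5 - 7.5727*g^4 - 42.6558*g^3 + 15.7833*g^2 + 8.6069*g - 1.45
(2) = 5.382*h^5 + 3.4725*h^4 - 7.4047*h^3 - 5.1526*h^2 - 10.8221*h + 7.1103
(3) = 2*j^4 - 30*j^3 + 144*j^2 - 224*j
(4) = u^4 - 3*u^3 - 7*u^2 + 15*u + 18
(5) = -2.65*b^2 - 5.42*b - 7.84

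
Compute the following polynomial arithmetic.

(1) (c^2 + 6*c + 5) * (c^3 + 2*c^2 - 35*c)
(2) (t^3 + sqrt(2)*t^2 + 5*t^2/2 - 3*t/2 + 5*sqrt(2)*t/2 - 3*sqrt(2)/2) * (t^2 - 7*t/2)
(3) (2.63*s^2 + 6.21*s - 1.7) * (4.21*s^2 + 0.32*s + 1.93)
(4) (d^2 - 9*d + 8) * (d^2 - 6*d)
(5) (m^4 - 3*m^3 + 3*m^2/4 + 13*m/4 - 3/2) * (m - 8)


(1) = c^5 + 8*c^4 - 18*c^3 - 200*c^2 - 175*c
(2) = t^5 - t^4 + sqrt(2)*t^4 - 41*t^3/4 - sqrt(2)*t^3 - 41*sqrt(2)*t^2/4 + 21*t^2/4 + 21*sqrt(2)*t/4
(3) = 11.0723*s^4 + 26.9857*s^3 - 0.0939*s^2 + 11.4413*s - 3.281
(4) = d^4 - 15*d^3 + 62*d^2 - 48*d
(5) = m^5 - 11*m^4 + 99*m^3/4 - 11*m^2/4 - 55*m/2 + 12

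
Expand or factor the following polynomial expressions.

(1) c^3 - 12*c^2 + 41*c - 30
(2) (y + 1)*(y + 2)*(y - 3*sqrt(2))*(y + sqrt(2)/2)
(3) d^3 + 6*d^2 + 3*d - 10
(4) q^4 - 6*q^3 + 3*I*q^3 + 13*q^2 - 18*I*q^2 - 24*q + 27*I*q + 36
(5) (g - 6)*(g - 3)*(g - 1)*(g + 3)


(1) = (c - 6)*(c - 5)*(c - 1)
(2) = y^4 - 5*sqrt(2)*y^3/2 + 3*y^3 - 15*sqrt(2)*y^2/2 - y^2 - 9*y - 5*sqrt(2)*y - 6
(3) = (d - 1)*(d + 2)*(d + 5)
(4) = (q - 3)^2*(q - I)*(q + 4*I)
(5) = g^4 - 7*g^3 - 3*g^2 + 63*g - 54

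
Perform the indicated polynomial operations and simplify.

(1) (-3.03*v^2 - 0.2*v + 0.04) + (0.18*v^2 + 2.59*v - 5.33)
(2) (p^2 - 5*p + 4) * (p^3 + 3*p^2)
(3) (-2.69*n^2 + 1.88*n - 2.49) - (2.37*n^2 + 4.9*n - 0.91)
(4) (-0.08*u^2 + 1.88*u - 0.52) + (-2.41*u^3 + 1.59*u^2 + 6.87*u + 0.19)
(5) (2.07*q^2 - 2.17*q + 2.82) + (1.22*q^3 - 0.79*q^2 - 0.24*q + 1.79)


(1) = -2.85*v^2 + 2.39*v - 5.29
(2) = p^5 - 2*p^4 - 11*p^3 + 12*p^2
(3) = -5.06*n^2 - 3.02*n - 1.58
(4) = -2.41*u^3 + 1.51*u^2 + 8.75*u - 0.33
(5) = 1.22*q^3 + 1.28*q^2 - 2.41*q + 4.61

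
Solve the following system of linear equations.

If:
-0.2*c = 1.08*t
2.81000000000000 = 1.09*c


Then:
c = 2.58
t = -0.48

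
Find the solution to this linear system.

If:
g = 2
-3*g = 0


Then:
No Solution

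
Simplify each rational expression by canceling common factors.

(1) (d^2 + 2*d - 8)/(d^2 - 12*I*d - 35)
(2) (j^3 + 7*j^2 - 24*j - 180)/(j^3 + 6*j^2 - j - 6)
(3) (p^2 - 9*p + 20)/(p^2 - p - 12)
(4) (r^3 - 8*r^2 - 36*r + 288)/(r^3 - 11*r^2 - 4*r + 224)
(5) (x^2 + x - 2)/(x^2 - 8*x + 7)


(1) = (d^2 + 2*d - 8)/(d^2 - 12*I*d - 35)
(2) = (j^2 + j - 30)/(j^2 - 1)
(3) = (p - 5)/(p + 3)
(4) = (r^2 - 36)/(r^2 - 3*r - 28)
(5) = (x + 2)/(x - 7)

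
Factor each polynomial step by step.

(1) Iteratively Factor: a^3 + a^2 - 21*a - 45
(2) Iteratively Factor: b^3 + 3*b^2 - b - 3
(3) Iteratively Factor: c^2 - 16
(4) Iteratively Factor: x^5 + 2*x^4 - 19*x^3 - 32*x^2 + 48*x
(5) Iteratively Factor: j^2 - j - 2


(1) = (a + 3)*(a^2 - 2*a - 15) = (a + 3)^2*(a - 5)
(2) = (b + 1)*(b^2 + 2*b - 3) = (b + 1)*(b + 3)*(b - 1)
(3) = (c - 4)*(c + 4)
(4) = (x - 4)*(x^4 + 6*x^3 + 5*x^2 - 12*x) = x*(x - 4)*(x^3 + 6*x^2 + 5*x - 12) = x*(x - 4)*(x + 4)*(x^2 + 2*x - 3) = x*(x - 4)*(x - 1)*(x + 4)*(x + 3)
(5) = (j + 1)*(j - 2)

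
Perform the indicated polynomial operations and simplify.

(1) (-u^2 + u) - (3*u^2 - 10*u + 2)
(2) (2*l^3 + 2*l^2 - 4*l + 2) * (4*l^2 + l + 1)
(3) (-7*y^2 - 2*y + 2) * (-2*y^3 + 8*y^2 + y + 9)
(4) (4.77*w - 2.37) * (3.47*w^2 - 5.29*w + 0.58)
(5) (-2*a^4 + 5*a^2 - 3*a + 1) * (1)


(1) = -4*u^2 + 11*u - 2
(2) = 8*l^5 + 10*l^4 - 12*l^3 + 6*l^2 - 2*l + 2
(3) = 14*y^5 - 52*y^4 - 27*y^3 - 49*y^2 - 16*y + 18
(4) = 16.5519*w^3 - 33.4572*w^2 + 15.3039*w - 1.3746
(5) = -2*a^4 + 5*a^2 - 3*a + 1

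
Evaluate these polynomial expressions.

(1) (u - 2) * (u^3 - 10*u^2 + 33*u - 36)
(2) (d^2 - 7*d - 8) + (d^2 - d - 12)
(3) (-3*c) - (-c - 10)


(1) = u^4 - 12*u^3 + 53*u^2 - 102*u + 72
(2) = 2*d^2 - 8*d - 20
(3) = 10 - 2*c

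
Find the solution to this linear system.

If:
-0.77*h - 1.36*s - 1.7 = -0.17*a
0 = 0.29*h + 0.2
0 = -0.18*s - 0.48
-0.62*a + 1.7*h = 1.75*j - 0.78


Then:
a = -14.46
h = -0.69
j = 4.90
s = -2.67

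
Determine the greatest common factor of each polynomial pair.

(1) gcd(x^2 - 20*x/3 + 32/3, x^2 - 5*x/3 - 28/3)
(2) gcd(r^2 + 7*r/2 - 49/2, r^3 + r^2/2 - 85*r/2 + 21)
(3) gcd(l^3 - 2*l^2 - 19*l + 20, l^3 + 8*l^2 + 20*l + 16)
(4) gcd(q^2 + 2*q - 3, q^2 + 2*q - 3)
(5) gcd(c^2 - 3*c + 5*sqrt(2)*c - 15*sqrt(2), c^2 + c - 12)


(1) = gcd((x - 4)*(x - 8/3), (x - 4)*(x + 7/3)) = x - 4
(2) = r + 7
(3) = gcd((l - 5)*(l - 1)*(l + 4), (l + 2)^2*(l + 4)) = l + 4
(4) = gcd((q - 1)*(q + 3), (q - 1)*(q + 3)) = q^2 + 2*q - 3
(5) = c - 3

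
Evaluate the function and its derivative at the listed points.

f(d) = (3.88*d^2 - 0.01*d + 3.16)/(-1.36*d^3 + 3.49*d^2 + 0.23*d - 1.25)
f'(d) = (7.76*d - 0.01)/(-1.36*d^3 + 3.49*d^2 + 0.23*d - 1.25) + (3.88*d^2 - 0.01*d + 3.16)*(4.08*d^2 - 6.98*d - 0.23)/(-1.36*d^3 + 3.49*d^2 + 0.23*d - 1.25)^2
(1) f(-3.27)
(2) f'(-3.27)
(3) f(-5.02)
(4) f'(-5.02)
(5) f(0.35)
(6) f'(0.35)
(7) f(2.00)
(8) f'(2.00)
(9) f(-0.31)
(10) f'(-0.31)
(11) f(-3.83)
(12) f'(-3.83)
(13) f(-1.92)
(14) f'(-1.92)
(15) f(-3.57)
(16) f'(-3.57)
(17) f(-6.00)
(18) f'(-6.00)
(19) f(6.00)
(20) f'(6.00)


(1) = 0.54
(2) = 0.12
(3) = 0.39
(4) = 0.06
(5) = -4.54
(6) = -15.70
(7) = 8.15
(8) = 14.35
(9) = -3.74
(10) = 11.76
(11) = 0.48
(12) = 0.09
(13) = 0.84
(14) = 0.42
(15) = 0.50
(16) = 0.11
(17) = 0.34
(18) = 0.04
(19) = -0.85
(20) = 0.25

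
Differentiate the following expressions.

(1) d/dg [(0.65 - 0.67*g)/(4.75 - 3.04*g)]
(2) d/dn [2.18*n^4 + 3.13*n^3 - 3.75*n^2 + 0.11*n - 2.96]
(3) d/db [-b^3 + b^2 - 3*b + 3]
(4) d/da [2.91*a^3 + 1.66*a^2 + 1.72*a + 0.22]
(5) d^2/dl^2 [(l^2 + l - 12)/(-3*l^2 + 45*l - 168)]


(1) = (5.730875 - 3.66776*g)/(3.04*g - 4.75)^3
(2) = 8.72*n^3 + 9.39*n^2 - 7.5*n + 0.11
(3) = -3*b^2 + 2*b - 3
(4) = 8.73*a^2 + 3.32*a + 1.72
(5) = 8*(-4*l^3 + 51*l^2 - 93*l - 487)/(3*(l^6 - 45*l^5 + 843*l^4 - 8415*l^3 + 47208*l^2 - 141120*l + 175616))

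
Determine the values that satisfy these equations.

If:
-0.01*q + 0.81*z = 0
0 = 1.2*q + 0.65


Then:
q = -0.54
z = -0.01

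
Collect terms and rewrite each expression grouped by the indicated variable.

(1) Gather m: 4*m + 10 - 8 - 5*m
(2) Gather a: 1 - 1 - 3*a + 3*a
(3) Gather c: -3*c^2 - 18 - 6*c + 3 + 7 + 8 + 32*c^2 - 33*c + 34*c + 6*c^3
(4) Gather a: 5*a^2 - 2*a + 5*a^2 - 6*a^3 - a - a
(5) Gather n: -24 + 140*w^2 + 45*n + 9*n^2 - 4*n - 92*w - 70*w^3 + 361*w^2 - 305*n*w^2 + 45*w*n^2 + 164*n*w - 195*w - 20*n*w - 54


(1) = 2 - m
(2) = 0
(3) = 6*c^3 + 29*c^2 - 5*c
(4) = -6*a^3 + 10*a^2 - 4*a
(5) = n^2*(45*w + 9) + n*(-305*w^2 + 144*w + 41) - 70*w^3 + 501*w^2 - 287*w - 78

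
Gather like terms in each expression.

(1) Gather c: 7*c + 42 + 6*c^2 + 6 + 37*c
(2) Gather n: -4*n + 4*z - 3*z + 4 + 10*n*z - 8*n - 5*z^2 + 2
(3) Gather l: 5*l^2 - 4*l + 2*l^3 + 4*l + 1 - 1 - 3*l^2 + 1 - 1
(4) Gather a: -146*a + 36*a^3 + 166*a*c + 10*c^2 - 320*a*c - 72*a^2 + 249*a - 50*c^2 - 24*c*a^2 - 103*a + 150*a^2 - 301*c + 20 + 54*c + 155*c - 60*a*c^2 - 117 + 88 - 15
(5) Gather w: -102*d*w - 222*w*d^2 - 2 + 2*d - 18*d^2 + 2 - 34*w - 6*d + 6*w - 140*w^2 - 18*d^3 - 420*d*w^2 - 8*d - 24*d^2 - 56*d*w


(1) = 6*c^2 + 44*c + 48
(2) = n*(10*z - 12) - 5*z^2 + z + 6
(3) = 2*l^3 + 2*l^2
(4) = 36*a^3 + a^2*(78 - 24*c) + a*(-60*c^2 - 154*c) - 40*c^2 - 92*c - 24
(5) = -18*d^3 - 42*d^2 - 12*d + w^2*(-420*d - 140) + w*(-222*d^2 - 158*d - 28)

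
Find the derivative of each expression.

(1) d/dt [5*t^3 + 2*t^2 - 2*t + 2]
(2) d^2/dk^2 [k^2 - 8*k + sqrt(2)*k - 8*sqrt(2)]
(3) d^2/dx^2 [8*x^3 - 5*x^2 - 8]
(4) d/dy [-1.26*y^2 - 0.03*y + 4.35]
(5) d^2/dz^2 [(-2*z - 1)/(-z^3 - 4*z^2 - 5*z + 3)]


(1) = 15*t^2 + 4*t - 2
(2) = 2
(3) = 48*x - 10
(4) = -2.52*y - 0.03
(5) = 2*(6*z^5 + 30*z^4 + 54*z^3 + 99*z^2 + 141*z + 67)/(z^9 + 12*z^8 + 63*z^7 + 175*z^6 + 243*z^5 + 66*z^4 - 208*z^3 - 117*z^2 + 135*z - 27)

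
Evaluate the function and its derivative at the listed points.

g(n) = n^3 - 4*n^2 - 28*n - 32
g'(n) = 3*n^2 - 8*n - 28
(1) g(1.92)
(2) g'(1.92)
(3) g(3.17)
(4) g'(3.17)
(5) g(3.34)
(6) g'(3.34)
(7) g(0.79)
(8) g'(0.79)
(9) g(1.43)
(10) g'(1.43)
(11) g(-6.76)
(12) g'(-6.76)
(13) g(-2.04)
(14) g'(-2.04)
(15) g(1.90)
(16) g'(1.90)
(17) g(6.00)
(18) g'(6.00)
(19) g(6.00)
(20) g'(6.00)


(1) = -93.43
(2) = -32.30
(3) = -129.10
(4) = -23.21
(5) = -132.88
(6) = -21.25
(7) = -56.12
(8) = -32.45
(9) = -77.30
(10) = -33.31
(11) = -334.43
(12) = 163.17
(13) = -0.02
(14) = 0.80
(15) = -92.78
(16) = -32.37
(17) = -128.00
(18) = 32.00
(19) = -128.00
(20) = 32.00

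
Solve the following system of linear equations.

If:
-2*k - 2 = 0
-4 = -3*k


Then:
No Solution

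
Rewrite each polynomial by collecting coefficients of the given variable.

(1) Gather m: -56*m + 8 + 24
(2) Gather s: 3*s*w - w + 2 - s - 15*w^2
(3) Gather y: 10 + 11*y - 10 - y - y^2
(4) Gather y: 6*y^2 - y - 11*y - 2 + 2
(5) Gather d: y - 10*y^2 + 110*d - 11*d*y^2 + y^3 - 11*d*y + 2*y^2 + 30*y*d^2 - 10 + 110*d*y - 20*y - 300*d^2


(1) = 32 - 56*m
(2) = s*(3*w - 1) - 15*w^2 - w + 2
(3) = -y^2 + 10*y
(4) = 6*y^2 - 12*y
(5) = d^2*(30*y - 300) + d*(-11*y^2 + 99*y + 110) + y^3 - 8*y^2 - 19*y - 10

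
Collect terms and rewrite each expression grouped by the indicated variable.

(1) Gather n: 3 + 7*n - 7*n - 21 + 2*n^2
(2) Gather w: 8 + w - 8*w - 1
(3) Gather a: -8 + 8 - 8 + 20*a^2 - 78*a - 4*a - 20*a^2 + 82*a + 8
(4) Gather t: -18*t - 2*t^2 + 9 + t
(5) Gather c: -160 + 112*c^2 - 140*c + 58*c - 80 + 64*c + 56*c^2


(1) = 2*n^2 - 18
(2) = 7 - 7*w
(3) = 0
(4) = -2*t^2 - 17*t + 9
(5) = 168*c^2 - 18*c - 240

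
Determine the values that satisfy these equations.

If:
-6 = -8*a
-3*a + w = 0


Then:
a = 3/4
w = 9/4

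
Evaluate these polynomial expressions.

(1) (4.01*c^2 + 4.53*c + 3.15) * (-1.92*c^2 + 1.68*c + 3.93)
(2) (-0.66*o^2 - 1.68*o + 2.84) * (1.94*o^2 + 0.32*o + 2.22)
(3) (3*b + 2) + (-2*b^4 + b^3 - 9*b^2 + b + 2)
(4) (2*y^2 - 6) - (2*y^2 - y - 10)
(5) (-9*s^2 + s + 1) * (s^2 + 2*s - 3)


(1) = -7.6992*c^4 - 1.9608*c^3 + 17.3217*c^2 + 23.0949*c + 12.3795
(2) = -1.2804*o^4 - 3.4704*o^3 + 3.5068*o^2 - 2.8208*o + 6.3048
(3) = -2*b^4 + b^3 - 9*b^2 + 4*b + 4
(4) = y + 4
(5) = -9*s^4 - 17*s^3 + 30*s^2 - s - 3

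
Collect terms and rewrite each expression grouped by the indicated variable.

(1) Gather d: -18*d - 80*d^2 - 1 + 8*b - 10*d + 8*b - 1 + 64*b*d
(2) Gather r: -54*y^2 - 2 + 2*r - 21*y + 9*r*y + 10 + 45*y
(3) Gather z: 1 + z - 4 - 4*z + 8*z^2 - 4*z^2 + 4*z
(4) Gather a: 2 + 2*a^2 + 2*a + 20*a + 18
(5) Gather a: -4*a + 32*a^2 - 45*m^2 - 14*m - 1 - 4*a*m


(1) = 16*b - 80*d^2 + d*(64*b - 28) - 2
(2) = r*(9*y + 2) - 54*y^2 + 24*y + 8
(3) = 4*z^2 + z - 3
(4) = 2*a^2 + 22*a + 20
(5) = 32*a^2 + a*(-4*m - 4) - 45*m^2 - 14*m - 1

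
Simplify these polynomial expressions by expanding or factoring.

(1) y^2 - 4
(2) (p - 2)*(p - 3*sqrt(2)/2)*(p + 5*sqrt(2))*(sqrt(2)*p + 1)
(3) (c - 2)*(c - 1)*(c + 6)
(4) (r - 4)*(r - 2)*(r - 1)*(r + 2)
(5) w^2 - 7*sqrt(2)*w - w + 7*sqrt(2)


(1) = (y - 2)*(y + 2)
(2) = sqrt(2)*p^4 - 2*sqrt(2)*p^3 + 8*p^3 - 23*sqrt(2)*p^2/2 - 16*p^2 - 15*p + 23*sqrt(2)*p + 30
(3) = c^3 + 3*c^2 - 16*c + 12
(4) = r^4 - 5*r^3 + 20*r - 16
(5) = (w - 1)*(w - 7*sqrt(2))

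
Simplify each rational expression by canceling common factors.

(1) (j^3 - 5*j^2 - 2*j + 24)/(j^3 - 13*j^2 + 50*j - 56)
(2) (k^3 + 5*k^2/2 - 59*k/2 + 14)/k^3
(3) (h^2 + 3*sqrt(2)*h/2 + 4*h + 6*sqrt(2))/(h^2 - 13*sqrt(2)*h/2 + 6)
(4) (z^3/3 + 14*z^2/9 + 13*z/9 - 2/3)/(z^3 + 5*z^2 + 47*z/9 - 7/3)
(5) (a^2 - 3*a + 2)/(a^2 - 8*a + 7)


(1) = (j^2 - j - 6)/(j^2 - 9*j + 14)
(2) = (2*k^3 + 5*k^2 - 59*k + 28)/(2*k^3)
(3) = (4*h^2 + h*(6*sqrt(2) + 16) + 24*sqrt(2))/(4*h^2 - 26*sqrt(2)*h + 24)
(4) = (z + 2)/(3*z + 7)
(5) = (a - 2)/(a - 7)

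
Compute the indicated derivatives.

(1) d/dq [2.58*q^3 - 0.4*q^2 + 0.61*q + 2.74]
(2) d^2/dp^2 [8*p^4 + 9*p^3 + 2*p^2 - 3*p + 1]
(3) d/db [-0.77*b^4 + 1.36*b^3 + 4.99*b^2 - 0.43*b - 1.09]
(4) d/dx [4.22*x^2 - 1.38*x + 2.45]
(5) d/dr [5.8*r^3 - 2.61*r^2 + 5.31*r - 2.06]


(1) = 7.74*q^2 - 0.8*q + 0.61
(2) = 96*p^2 + 54*p + 4
(3) = -3.08*b^3 + 4.08*b^2 + 9.98*b - 0.43
(4) = 8.44*x - 1.38
(5) = 17.4*r^2 - 5.22*r + 5.31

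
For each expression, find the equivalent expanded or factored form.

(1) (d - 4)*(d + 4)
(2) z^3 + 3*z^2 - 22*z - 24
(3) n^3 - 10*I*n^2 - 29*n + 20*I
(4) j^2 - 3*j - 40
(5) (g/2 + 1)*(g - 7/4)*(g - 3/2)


(1) = d^2 - 16
(2) = (z - 4)*(z + 1)*(z + 6)
(3) = (n - 5*I)*(n - 4*I)*(n - I)
(4) = (j - 8)*(j + 5)
(5) = g^3/2 - 5*g^2/8 - 31*g/16 + 21/8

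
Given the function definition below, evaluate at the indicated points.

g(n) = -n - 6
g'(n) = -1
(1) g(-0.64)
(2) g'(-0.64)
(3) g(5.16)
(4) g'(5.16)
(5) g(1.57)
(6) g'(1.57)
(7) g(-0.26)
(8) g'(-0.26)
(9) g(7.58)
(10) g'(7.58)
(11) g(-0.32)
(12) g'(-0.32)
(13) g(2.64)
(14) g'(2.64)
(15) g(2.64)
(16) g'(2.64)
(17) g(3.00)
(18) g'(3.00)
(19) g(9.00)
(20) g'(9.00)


(1) = -5.36
(2) = -1.00
(3) = -11.16
(4) = -1.00
(5) = -7.57
(6) = -1.00
(7) = -5.74
(8) = -1.00
(9) = -13.58
(10) = -1.00
(11) = -5.68
(12) = -1.00
(13) = -8.64
(14) = -1.00
(15) = -8.64
(16) = -1.00
(17) = -9.00
(18) = -1.00
(19) = -15.00
(20) = -1.00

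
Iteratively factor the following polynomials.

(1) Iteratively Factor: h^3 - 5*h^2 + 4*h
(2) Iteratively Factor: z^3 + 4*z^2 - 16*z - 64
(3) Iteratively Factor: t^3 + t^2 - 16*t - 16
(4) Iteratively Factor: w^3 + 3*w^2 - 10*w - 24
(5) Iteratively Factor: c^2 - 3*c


(1) = (h - 1)*(h^2 - 4*h) = (h - 4)*(h - 1)*(h)
(2) = (z + 4)*(z^2 - 16) = (z - 4)*(z + 4)*(z + 4)
(3) = (t + 1)*(t^2 - 16) = (t - 4)*(t + 1)*(t + 4)
(4) = (w + 4)*(w^2 - w - 6) = (w + 2)*(w + 4)*(w - 3)
(5) = (c)*(c - 3)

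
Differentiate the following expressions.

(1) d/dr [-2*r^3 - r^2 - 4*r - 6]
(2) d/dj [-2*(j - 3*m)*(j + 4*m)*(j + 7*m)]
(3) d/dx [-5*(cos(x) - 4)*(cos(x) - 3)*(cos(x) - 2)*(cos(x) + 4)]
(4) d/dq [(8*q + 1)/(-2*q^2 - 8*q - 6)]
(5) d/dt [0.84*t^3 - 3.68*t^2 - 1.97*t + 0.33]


(1) = -6*r^2 - 2*r - 4
(2) = -6*j^2 - 32*j*m + 10*m^2
(3) = 5*(4*cos(x)^3 - 15*cos(x)^2 - 20*cos(x) + 80)*sin(x)
(4) = (4*q^2 + q - 10)/(q^4 + 8*q^3 + 22*q^2 + 24*q + 9)
(5) = 2.52*t^2 - 7.36*t - 1.97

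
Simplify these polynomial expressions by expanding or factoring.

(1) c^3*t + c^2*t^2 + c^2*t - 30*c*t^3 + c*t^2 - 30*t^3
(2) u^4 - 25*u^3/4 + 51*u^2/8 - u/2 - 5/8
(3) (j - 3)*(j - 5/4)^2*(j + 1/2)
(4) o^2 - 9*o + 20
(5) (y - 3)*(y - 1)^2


(1) = (c - 5*t)*(c + 6*t)*(c*t + t)
(2) = (u - 5)*(u - 1)*(u - 1/2)*(u + 1/4)
(3) = j^4 - 5*j^3 + 101*j^2/16 - 5*j/32 - 75/32
(4) = (o - 5)*(o - 4)
(5) = y^3 - 5*y^2 + 7*y - 3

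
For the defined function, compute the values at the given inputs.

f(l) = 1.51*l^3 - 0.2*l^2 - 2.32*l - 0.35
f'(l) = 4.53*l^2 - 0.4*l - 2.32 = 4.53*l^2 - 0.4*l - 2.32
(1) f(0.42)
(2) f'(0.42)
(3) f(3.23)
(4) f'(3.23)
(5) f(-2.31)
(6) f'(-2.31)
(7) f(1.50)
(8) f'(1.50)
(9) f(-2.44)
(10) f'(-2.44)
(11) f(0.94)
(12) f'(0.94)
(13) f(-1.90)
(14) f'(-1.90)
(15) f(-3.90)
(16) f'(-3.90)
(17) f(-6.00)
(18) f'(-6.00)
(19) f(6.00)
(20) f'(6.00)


(1) = -1.25
(2) = -1.69
(3) = 40.95
(4) = 43.65
(5) = -14.67
(6) = 22.78
(7) = 0.82
(8) = 7.27
(9) = -17.82
(10) = 25.63
(11) = -1.45
(12) = 1.31
(13) = -7.02
(14) = 14.79
(15) = -83.92
(16) = 68.14
(17) = -319.79
(18) = 163.16
(19) = 304.69
(20) = 158.36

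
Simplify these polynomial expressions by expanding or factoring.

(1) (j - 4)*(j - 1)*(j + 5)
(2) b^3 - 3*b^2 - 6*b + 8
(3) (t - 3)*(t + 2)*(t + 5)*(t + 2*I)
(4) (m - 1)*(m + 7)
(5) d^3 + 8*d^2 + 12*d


(1) = j^3 - 21*j + 20
(2) = (b - 4)*(b - 1)*(b + 2)
(3) = t^4 + 4*t^3 + 2*I*t^3 - 11*t^2 + 8*I*t^2 - 30*t - 22*I*t - 60*I
(4) = m^2 + 6*m - 7
(5) = d*(d + 2)*(d + 6)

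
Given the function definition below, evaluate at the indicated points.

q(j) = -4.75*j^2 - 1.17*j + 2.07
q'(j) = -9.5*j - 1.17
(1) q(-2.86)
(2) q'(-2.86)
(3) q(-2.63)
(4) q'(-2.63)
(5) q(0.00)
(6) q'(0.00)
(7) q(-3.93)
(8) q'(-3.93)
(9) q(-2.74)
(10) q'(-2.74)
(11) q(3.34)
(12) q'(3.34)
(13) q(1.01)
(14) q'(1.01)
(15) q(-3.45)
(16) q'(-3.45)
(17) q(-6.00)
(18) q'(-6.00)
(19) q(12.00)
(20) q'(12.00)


(1) = -33.44
(2) = 26.00
(3) = -27.71
(4) = 23.81
(5) = 2.07
(6) = -1.17
(7) = -66.70
(8) = 36.16
(9) = -30.39
(10) = 24.86
(11) = -54.83
(12) = -32.90
(13) = -3.96
(14) = -10.77
(15) = -50.43
(16) = 31.60
(17) = -161.91
(18) = 55.83
(19) = -695.97
(20) = -115.17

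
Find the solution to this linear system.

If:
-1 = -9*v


Then:
v = 1/9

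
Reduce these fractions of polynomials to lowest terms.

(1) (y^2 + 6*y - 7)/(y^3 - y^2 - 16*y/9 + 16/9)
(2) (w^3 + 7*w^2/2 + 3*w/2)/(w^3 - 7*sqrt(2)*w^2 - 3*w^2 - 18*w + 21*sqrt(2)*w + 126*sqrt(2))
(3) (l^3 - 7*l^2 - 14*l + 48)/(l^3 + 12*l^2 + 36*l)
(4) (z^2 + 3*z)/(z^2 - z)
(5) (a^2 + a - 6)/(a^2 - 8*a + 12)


(1) = (9*y + 63)/(9*y^2 - 16)
(2) = (2*w^2 + w)/(2*w^2 + w*(-14*sqrt(2) - 12) + 84*sqrt(2))
(3) = (l^3 - 7*l^2 - 14*l + 48)/(l^3 + 12*l^2 + 36*l)
(4) = (z + 3)/(z - 1)
(5) = (a + 3)/(a - 6)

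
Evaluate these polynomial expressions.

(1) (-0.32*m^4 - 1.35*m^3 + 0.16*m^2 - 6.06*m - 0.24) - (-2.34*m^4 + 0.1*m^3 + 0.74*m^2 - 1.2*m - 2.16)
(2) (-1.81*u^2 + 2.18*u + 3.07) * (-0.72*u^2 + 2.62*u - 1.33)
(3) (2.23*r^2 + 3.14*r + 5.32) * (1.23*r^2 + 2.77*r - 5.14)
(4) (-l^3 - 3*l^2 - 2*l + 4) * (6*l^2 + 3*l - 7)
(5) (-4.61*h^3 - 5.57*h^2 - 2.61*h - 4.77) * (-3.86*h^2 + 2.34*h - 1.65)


(1) = 2.02*m^4 - 1.45*m^3 - 0.58*m^2 - 4.86*m + 1.92
(2) = 1.3032*u^4 - 6.3118*u^3 + 5.9085*u^2 + 5.144*u - 4.0831
(3) = 2.7429*r^4 + 10.0393*r^3 + 3.7792*r^2 - 1.4032*r - 27.3448
(4) = -6*l^5 - 21*l^4 - 14*l^3 + 39*l^2 + 26*l - 28
(5) = 17.7946*h^5 + 10.7128*h^4 + 4.6473*h^3 + 21.4953*h^2 - 6.8553*h + 7.8705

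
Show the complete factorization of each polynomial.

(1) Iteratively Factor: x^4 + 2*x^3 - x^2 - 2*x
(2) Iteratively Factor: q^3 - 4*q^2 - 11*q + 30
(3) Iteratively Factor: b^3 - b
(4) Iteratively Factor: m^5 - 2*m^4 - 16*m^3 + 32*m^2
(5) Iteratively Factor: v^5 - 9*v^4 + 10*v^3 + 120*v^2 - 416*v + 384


(1) = (x - 1)*(x^3 + 3*x^2 + 2*x) = x*(x - 1)*(x^2 + 3*x + 2) = x*(x - 1)*(x + 1)*(x + 2)
(2) = (q + 3)*(q^2 - 7*q + 10) = (q - 2)*(q + 3)*(q - 5)
(3) = (b - 1)*(b^2 + b) = b*(b - 1)*(b + 1)
(4) = (m + 4)*(m^4 - 6*m^3 + 8*m^2) = m*(m + 4)*(m^3 - 6*m^2 + 8*m) = m*(m - 2)*(m + 4)*(m^2 - 4*m) = m*(m - 4)*(m - 2)*(m + 4)*(m)
(5) = (v - 4)*(v^4 - 5*v^3 - 10*v^2 + 80*v - 96) = (v - 4)*(v - 3)*(v^3 - 2*v^2 - 16*v + 32) = (v - 4)*(v - 3)*(v + 4)*(v^2 - 6*v + 8) = (v - 4)*(v - 3)*(v - 2)*(v + 4)*(v - 4)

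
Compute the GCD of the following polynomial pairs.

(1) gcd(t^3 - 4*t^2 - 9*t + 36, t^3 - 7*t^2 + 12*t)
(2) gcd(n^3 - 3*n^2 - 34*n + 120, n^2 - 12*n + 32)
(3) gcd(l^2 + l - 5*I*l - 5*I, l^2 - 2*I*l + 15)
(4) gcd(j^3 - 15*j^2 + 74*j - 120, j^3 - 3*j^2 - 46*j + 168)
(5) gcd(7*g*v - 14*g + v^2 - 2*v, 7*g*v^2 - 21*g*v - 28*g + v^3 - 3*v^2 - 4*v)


(1) = gcd((t - 4)*(t - 3)*(t + 3), t*(t - 4)*(t - 3)) = t^2 - 7*t + 12
(2) = n - 4
(3) = l - 5*I
(4) = gcd((j - 6)*(j - 5)*(j - 4), (j - 6)*(j - 4)*(j + 7)) = j^2 - 10*j + 24
(5) = gcd((7*g + v)*(v - 2), (7*g + v)*(v - 4)*(v + 1)) = 7*g + v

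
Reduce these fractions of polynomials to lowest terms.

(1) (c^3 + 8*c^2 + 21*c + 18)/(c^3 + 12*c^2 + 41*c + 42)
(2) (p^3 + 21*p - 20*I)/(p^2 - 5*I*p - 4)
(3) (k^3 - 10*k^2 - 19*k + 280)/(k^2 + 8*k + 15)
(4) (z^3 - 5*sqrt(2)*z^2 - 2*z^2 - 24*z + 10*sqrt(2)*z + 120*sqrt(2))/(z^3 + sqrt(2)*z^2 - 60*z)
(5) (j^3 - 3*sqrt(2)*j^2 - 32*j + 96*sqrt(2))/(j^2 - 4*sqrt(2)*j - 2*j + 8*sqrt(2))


(1) = (c + 3)/(c + 7)
(2) = p + 5*I
(3) = (k^2 - 15*k + 56)/(k + 3)
(4) = (z^2 - 2*z - 24)/(z^2 + 6*sqrt(2)*z)
(5) = (j^2 + sqrt(2)*j - 24)/(j - 2)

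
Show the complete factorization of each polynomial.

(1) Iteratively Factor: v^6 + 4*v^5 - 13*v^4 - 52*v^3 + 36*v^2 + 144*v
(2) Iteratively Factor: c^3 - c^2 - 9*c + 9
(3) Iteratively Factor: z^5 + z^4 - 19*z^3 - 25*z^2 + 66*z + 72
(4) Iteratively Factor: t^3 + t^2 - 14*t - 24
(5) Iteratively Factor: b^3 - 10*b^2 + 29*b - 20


(1) = (v - 3)*(v^5 + 7*v^4 + 8*v^3 - 28*v^2 - 48*v) = (v - 3)*(v - 2)*(v^4 + 9*v^3 + 26*v^2 + 24*v) = (v - 3)*(v - 2)*(v + 2)*(v^3 + 7*v^2 + 12*v) = (v - 3)*(v - 2)*(v + 2)*(v + 4)*(v^2 + 3*v) = v*(v - 3)*(v - 2)*(v + 2)*(v + 4)*(v + 3)
(2) = (c - 1)*(c^2 - 9) = (c - 1)*(c + 3)*(c - 3)
(3) = (z + 3)*(z^4 - 2*z^3 - 13*z^2 + 14*z + 24) = (z + 3)^2*(z^3 - 5*z^2 + 2*z + 8) = (z - 4)*(z + 3)^2*(z^2 - z - 2) = (z - 4)*(z + 1)*(z + 3)^2*(z - 2)
(4) = (t + 3)*(t^2 - 2*t - 8) = (t + 2)*(t + 3)*(t - 4)
(5) = (b - 1)*(b^2 - 9*b + 20) = (b - 5)*(b - 1)*(b - 4)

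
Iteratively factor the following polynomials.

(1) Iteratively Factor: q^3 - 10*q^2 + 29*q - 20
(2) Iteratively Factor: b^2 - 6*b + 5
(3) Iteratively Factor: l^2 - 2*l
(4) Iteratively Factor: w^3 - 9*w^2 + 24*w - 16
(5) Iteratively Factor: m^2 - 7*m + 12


(1) = (q - 1)*(q^2 - 9*q + 20) = (q - 4)*(q - 1)*(q - 5)
(2) = (b - 5)*(b - 1)
(3) = (l - 2)*(l)
(4) = (w - 4)*(w^2 - 5*w + 4) = (w - 4)*(w - 1)*(w - 4)
(5) = (m - 3)*(m - 4)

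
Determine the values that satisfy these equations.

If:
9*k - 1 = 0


Then:
k = 1/9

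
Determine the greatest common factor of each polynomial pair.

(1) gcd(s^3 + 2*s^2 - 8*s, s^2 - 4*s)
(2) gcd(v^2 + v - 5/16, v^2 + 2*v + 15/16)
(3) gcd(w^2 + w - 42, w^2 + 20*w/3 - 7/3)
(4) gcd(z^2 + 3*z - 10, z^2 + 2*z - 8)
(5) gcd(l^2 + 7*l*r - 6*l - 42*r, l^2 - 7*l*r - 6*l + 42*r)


(1) = gcd(s*(s - 2)*(s + 4), s*(s - 4)) = s
(2) = gcd((v - 1/4)*(v + 5/4), (v + 3/4)*(v + 5/4)) = v + 5/4
(3) = w + 7
(4) = z - 2
(5) = l - 6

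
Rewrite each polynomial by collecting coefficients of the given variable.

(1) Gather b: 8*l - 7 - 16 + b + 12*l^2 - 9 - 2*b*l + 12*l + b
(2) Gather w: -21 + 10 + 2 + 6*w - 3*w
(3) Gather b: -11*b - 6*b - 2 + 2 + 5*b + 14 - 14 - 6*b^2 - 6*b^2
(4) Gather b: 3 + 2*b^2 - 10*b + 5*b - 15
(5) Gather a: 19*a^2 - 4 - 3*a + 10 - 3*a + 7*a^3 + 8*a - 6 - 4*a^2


(1) = b*(2 - 2*l) + 12*l^2 + 20*l - 32
(2) = 3*w - 9
(3) = -12*b^2 - 12*b
(4) = 2*b^2 - 5*b - 12
(5) = 7*a^3 + 15*a^2 + 2*a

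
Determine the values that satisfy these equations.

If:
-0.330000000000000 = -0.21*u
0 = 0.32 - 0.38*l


Then:
l = 0.84
u = 1.57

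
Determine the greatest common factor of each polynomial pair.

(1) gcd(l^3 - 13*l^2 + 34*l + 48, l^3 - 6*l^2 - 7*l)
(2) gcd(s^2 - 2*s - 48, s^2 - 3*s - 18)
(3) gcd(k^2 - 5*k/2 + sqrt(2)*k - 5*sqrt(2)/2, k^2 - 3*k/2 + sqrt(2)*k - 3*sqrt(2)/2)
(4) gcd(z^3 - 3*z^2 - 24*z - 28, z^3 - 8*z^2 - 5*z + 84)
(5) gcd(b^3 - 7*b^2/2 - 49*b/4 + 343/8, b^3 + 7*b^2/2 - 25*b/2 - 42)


(1) = l + 1
(2) = gcd((s - 8)*(s + 6), (s - 6)*(s + 3)) = 1
(3) = gcd((k - 5/2)*(k + sqrt(2)), (k - 3/2)*(k + sqrt(2))) = k + sqrt(2)
(4) = z - 7
(5) = b - 7/2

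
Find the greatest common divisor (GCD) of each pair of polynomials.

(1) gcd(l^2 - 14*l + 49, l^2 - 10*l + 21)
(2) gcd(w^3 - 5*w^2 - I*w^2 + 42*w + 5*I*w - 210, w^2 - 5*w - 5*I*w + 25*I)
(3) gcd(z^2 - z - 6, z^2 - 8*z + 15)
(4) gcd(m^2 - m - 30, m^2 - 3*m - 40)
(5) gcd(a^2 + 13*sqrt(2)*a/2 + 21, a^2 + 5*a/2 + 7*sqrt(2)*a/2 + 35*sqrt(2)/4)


(1) = gcd((l - 7)^2, (l - 7)*(l - 3)) = l - 7
(2) = gcd((w - 5)*(w - 7*I)*(w + 6*I), (w - 5)*(w - 5*I)) = w - 5
(3) = gcd((z - 3)*(z + 2), (z - 5)*(z - 3)) = z - 3
(4) = m + 5
(5) = a + 7*sqrt(2)/2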